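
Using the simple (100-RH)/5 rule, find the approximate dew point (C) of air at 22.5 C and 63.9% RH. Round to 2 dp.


Td = 22.5 - (100-63.9)/5 = 15.28 C

15.28 C


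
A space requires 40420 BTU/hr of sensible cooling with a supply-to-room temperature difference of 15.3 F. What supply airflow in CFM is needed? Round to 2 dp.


CFM = 40420 / (1.08 * 15.3) = 2446.14

2446.14 CFM


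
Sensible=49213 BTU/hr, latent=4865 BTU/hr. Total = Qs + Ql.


Qt = 49213 + 4865 = 54078 BTU/hr

54078 BTU/hr


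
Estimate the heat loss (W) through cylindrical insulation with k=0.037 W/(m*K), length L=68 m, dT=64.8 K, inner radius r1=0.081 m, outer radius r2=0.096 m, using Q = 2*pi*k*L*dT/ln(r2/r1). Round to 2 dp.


Q = 2*pi*0.037*68*64.8/ln(0.096/0.081) = 6029.41 W

6029.41 W


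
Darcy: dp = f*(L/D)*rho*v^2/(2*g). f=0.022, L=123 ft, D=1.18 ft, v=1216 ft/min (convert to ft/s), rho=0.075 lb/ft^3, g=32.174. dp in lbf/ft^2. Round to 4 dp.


v_fps = 1216/60 = 20.2667 ft/s
dp = 0.022*(123/1.18)*0.075*20.2667^2/(2*32.174) = 1.0978 lbf/ft^2

1.0978 lbf/ft^2


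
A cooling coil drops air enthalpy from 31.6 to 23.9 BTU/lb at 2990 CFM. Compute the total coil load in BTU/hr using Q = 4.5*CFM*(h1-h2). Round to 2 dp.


Q = 4.5 * 2990 * (31.6 - 23.9) = 103603.50 BTU/hr

103603.50 BTU/hr


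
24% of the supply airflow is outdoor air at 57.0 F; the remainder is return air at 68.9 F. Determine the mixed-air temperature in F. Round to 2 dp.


T_mix = 0.24*57.0 + 0.76*68.9 = 66.04 F

66.04 F


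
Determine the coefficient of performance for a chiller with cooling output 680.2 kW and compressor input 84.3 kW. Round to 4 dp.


COP = 680.2 / 84.3 = 8.0688

8.0688


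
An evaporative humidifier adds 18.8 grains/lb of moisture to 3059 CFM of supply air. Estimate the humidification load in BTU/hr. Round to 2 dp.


Q = 0.68 * 3059 * 18.8 = 39106.26 BTU/hr

39106.26 BTU/hr


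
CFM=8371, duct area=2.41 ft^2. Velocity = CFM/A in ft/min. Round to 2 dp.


V = 8371 / 2.41 = 3473.44 ft/min

3473.44 ft/min


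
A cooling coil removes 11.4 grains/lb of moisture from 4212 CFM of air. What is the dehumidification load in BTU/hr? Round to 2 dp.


Q = 0.68 * 4212 * 11.4 = 32651.42 BTU/hr

32651.42 BTU/hr


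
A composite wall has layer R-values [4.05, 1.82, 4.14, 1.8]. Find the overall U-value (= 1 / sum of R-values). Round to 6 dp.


R_total = 4.05 + 1.82 + 4.14 + 1.8 = 11.81
U = 1/11.81 = 0.084674

0.084674


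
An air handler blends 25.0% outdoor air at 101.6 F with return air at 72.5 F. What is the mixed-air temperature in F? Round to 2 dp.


T_mix = 72.5 + (25.0/100)*(101.6-72.5) = 79.78 F

79.78 F


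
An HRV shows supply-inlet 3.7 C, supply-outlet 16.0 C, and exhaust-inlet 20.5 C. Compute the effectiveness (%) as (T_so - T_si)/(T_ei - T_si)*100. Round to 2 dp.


eff = (16.0-3.7)/(20.5-3.7)*100 = 73.21 %

73.21 %


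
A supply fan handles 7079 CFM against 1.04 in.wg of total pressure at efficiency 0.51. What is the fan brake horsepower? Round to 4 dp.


BHP = 7079 * 1.04 / (6356 * 0.51) = 2.2712 hp

2.2712 hp


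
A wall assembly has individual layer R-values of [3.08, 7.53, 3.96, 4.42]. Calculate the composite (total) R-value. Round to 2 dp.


R_total = 3.08 + 7.53 + 3.96 + 4.42 = 18.99

18.99


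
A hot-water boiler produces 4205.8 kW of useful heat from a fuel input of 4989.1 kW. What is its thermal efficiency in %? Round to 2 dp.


eta = (4205.8/4989.1)*100 = 84.30 %

84.30 %


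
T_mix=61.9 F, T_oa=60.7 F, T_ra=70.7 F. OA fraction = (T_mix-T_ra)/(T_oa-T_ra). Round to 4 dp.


frac = (61.9 - 70.7) / (60.7 - 70.7) = 0.8800

0.8800


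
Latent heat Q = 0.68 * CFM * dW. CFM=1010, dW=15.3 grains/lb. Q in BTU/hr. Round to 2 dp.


Q = 0.68 * 1010 * 15.3 = 10508.04 BTU/hr

10508.04 BTU/hr


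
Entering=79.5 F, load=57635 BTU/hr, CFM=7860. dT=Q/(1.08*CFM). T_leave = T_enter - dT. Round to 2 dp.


dT = 57635/(1.08*7860) = 6.7895
T_leave = 79.5 - 6.7895 = 72.71 F

72.71 F


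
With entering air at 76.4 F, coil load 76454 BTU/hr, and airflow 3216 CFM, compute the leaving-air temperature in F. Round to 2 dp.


dT = 76454/(1.08*3216) = 22.0120
T_leave = 76.4 - 22.0120 = 54.39 F

54.39 F


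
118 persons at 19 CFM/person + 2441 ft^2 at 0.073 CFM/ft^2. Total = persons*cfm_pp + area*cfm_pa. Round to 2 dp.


Total = 118*19 + 2441*0.073 = 2420.19 CFM

2420.19 CFM


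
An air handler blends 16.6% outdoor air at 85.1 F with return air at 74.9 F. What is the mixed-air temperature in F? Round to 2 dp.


T_mix = 74.9 + (16.6/100)*(85.1-74.9) = 76.59 F

76.59 F


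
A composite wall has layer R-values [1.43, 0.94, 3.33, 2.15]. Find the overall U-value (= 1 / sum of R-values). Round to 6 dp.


R_total = 1.43 + 0.94 + 3.33 + 2.15 = 7.85
U = 1/7.85 = 0.127389

0.127389


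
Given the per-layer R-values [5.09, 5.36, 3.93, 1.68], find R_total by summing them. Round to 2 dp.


R_total = 5.09 + 5.36 + 3.93 + 1.68 = 16.06

16.06


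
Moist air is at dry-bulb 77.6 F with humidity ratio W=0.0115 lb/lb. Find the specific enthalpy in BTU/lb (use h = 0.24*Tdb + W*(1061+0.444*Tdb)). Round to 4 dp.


h = 0.24*77.6 + 0.0115*(1061+0.444*77.6) = 31.2217 BTU/lb

31.2217 BTU/lb


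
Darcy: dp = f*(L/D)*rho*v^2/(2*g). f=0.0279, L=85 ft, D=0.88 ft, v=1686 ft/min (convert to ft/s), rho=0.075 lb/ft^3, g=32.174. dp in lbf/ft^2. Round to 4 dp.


v_fps = 1686/60 = 28.1 ft/s
dp = 0.0279*(85/0.88)*0.075*28.1^2/(2*32.174) = 2.4802 lbf/ft^2

2.4802 lbf/ft^2


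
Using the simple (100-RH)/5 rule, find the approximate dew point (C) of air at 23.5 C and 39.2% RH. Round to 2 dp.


Td = 23.5 - (100-39.2)/5 = 11.34 C

11.34 C


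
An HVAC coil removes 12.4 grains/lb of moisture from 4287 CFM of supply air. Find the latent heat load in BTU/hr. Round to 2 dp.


Q = 0.68 * 4287 * 12.4 = 36147.98 BTU/hr

36147.98 BTU/hr


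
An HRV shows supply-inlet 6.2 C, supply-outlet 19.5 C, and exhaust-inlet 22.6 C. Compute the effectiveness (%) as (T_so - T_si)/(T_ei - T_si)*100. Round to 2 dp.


eff = (19.5-6.2)/(22.6-6.2)*100 = 81.10 %

81.10 %


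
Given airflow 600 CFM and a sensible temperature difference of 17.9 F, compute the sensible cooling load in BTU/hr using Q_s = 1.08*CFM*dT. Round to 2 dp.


Q = 1.08 * 600 * 17.9 = 11599.20 BTU/hr

11599.20 BTU/hr


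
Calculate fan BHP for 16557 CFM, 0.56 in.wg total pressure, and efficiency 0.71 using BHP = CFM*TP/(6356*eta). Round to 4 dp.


BHP = 16557 * 0.56 / (6356 * 0.71) = 2.0546 hp

2.0546 hp


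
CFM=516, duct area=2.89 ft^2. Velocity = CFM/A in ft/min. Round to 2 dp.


V = 516 / 2.89 = 178.55 ft/min

178.55 ft/min


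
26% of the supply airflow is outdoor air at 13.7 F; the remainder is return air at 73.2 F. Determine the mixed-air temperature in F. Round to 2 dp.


T_mix = 0.26*13.7 + 0.74*73.2 = 57.73 F

57.73 F


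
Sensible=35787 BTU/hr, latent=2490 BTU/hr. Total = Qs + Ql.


Qt = 35787 + 2490 = 38277 BTU/hr

38277 BTU/hr


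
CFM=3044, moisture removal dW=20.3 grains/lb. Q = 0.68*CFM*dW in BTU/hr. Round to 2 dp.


Q = 0.68 * 3044 * 20.3 = 42019.38 BTU/hr

42019.38 BTU/hr


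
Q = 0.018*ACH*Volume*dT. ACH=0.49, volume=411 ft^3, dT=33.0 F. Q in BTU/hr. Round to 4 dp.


Q = 0.018 * 0.49 * 411 * 33.0 = 119.6257 BTU/hr

119.6257 BTU/hr


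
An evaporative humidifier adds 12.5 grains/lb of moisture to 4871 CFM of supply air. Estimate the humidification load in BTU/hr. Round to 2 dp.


Q = 0.68 * 4871 * 12.5 = 41403.50 BTU/hr

41403.50 BTU/hr


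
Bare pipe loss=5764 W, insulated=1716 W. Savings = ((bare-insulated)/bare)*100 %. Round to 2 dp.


Savings = ((5764-1716)/5764)*100 = 70.23 %

70.23 %


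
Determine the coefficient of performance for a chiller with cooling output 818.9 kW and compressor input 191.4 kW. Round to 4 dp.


COP = 818.9 / 191.4 = 4.2785

4.2785


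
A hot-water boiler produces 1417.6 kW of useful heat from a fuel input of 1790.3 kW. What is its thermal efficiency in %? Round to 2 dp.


eta = (1417.6/1790.3)*100 = 79.18 %

79.18 %


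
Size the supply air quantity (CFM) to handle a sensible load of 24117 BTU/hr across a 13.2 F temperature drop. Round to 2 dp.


CFM = 24117 / (1.08 * 13.2) = 1691.71

1691.71 CFM


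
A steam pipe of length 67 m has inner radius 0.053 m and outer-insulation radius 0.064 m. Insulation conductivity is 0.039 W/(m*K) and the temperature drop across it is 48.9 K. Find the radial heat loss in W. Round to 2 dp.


Q = 2*pi*0.039*67*48.9/ln(0.064/0.053) = 4257.03 W

4257.03 W


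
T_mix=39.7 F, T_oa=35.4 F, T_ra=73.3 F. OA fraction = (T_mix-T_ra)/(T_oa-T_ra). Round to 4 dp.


frac = (39.7 - 73.3) / (35.4 - 73.3) = 0.8865

0.8865


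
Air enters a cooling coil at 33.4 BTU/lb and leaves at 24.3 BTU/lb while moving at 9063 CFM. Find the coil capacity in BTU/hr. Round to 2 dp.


Q = 4.5 * 9063 * (33.4 - 24.3) = 371129.85 BTU/hr

371129.85 BTU/hr


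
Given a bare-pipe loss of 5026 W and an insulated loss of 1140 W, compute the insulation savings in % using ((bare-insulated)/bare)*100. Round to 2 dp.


Savings = ((5026-1140)/5026)*100 = 77.32 %

77.32 %


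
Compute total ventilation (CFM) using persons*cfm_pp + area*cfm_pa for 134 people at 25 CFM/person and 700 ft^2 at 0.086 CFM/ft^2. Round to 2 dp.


Total = 134*25 + 700*0.086 = 3410.20 CFM

3410.20 CFM


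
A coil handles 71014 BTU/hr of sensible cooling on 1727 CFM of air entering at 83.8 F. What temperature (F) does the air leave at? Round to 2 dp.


dT = 71014/(1.08*1727) = 38.0739
T_leave = 83.8 - 38.0739 = 45.73 F

45.73 F


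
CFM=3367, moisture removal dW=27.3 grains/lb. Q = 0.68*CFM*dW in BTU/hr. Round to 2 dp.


Q = 0.68 * 3367 * 27.3 = 62504.99 BTU/hr

62504.99 BTU/hr


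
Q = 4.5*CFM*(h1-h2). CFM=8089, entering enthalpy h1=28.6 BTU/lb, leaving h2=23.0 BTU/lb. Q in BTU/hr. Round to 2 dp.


Q = 4.5 * 8089 * (28.6 - 23.0) = 203842.80 BTU/hr

203842.80 BTU/hr


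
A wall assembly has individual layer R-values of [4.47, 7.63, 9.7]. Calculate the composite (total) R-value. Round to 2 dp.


R_total = 4.47 + 7.63 + 9.7 = 21.80

21.80


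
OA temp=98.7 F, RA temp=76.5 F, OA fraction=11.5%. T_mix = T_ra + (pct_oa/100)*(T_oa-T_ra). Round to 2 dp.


T_mix = 76.5 + (11.5/100)*(98.7-76.5) = 79.05 F

79.05 F


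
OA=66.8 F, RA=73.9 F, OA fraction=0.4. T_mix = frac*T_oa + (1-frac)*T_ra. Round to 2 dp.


T_mix = 0.4*66.8 + 0.6*73.9 = 71.06 F

71.06 F


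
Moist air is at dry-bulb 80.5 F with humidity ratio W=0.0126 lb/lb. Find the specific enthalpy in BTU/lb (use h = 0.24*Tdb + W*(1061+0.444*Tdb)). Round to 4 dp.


h = 0.24*80.5 + 0.0126*(1061+0.444*80.5) = 33.1389 BTU/lb

33.1389 BTU/lb


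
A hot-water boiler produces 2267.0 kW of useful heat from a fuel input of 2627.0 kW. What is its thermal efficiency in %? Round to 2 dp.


eta = (2267.0/2627.0)*100 = 86.30 %

86.30 %


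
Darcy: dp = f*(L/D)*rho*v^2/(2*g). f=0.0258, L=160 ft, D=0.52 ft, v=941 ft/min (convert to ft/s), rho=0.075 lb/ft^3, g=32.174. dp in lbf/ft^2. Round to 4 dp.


v_fps = 941/60 = 15.6833 ft/s
dp = 0.0258*(160/0.52)*0.075*15.6833^2/(2*32.174) = 2.2758 lbf/ft^2

2.2758 lbf/ft^2


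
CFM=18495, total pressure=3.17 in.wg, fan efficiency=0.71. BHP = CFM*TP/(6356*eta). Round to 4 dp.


BHP = 18495 * 3.17 / (6356 * 0.71) = 12.9919 hp

12.9919 hp


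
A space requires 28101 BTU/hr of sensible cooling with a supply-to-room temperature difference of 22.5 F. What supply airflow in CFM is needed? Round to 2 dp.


CFM = 28101 / (1.08 * 22.5) = 1156.42

1156.42 CFM


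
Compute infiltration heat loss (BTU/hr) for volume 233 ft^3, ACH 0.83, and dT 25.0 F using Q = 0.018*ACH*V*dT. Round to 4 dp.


Q = 0.018 * 0.83 * 233 * 25.0 = 87.0255 BTU/hr

87.0255 BTU/hr


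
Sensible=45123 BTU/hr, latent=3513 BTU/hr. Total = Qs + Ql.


Qt = 45123 + 3513 = 48636 BTU/hr

48636 BTU/hr


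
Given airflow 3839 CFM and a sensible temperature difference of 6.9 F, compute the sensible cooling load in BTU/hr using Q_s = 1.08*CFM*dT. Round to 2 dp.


Q = 1.08 * 3839 * 6.9 = 28608.23 BTU/hr

28608.23 BTU/hr


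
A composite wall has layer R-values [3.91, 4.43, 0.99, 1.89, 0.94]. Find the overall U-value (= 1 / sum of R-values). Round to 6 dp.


R_total = 3.91 + 4.43 + 0.99 + 1.89 + 0.94 = 12.16
U = 1/12.16 = 0.082237

0.082237


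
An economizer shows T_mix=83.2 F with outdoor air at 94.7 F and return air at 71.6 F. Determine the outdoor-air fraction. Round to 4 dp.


frac = (83.2 - 71.6) / (94.7 - 71.6) = 0.5022

0.5022


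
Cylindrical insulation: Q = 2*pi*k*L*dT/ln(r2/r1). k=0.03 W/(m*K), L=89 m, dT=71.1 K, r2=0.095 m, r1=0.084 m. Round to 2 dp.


Q = 2*pi*0.03*89*71.1/ln(0.095/0.084) = 9692.67 W

9692.67 W


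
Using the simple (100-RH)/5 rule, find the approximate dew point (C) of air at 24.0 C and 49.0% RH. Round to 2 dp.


Td = 24.0 - (100-49.0)/5 = 13.80 C

13.80 C


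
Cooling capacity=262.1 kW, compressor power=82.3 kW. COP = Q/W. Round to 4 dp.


COP = 262.1 / 82.3 = 3.1847

3.1847


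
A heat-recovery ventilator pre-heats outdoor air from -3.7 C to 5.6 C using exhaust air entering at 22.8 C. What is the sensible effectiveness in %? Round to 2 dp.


eff = (5.6-(-3.7))/(22.8-(-3.7))*100 = 35.09 %

35.09 %


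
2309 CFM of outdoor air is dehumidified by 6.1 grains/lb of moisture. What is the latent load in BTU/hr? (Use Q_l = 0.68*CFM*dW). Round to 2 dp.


Q = 0.68 * 2309 * 6.1 = 9577.73 BTU/hr

9577.73 BTU/hr


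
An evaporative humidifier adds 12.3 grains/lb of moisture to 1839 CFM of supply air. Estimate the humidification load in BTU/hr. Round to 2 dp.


Q = 0.68 * 1839 * 12.3 = 15381.40 BTU/hr

15381.40 BTU/hr


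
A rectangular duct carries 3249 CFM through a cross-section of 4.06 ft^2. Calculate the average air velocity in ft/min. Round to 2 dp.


V = 3249 / 4.06 = 800.25 ft/min

800.25 ft/min


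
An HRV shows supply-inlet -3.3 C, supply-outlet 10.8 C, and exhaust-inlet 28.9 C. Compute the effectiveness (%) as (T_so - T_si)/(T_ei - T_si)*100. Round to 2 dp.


eff = (10.8-(-3.3))/(28.9-(-3.3))*100 = 43.79 %

43.79 %


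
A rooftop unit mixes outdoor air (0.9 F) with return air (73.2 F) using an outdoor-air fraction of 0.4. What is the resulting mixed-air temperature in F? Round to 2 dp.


T_mix = 0.4*0.9 + 0.6*73.2 = 44.28 F

44.28 F


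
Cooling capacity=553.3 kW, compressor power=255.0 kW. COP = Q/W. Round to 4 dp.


COP = 553.3 / 255.0 = 2.1698

2.1698


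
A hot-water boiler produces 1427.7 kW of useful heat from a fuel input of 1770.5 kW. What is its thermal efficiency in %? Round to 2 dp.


eta = (1427.7/1770.5)*100 = 80.64 %

80.64 %


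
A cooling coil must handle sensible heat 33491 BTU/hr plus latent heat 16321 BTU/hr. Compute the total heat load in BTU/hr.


Qt = 33491 + 16321 = 49812 BTU/hr

49812 BTU/hr


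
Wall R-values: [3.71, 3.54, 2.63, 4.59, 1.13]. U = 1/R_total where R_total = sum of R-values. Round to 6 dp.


R_total = 3.71 + 3.54 + 2.63 + 4.59 + 1.13 = 15.60
U = 1/15.60 = 0.064103

0.064103


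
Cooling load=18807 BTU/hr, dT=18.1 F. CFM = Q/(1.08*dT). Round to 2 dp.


CFM = 18807 / (1.08 * 18.1) = 962.09

962.09 CFM


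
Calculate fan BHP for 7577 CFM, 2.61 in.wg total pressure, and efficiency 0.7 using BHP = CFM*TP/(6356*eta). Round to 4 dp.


BHP = 7577 * 2.61 / (6356 * 0.7) = 4.4448 hp

4.4448 hp


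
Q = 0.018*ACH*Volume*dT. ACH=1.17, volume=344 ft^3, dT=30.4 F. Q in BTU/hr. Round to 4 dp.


Q = 0.018 * 1.17 * 344 * 30.4 = 220.2371 BTU/hr

220.2371 BTU/hr


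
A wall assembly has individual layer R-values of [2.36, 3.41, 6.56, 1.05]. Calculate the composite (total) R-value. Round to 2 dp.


R_total = 2.36 + 3.41 + 6.56 + 1.05 = 13.38

13.38


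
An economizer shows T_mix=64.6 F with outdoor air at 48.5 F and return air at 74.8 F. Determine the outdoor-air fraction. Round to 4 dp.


frac = (64.6 - 74.8) / (48.5 - 74.8) = 0.3878

0.3878


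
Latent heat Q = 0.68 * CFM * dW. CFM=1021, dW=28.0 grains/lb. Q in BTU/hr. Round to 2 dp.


Q = 0.68 * 1021 * 28.0 = 19439.84 BTU/hr

19439.84 BTU/hr


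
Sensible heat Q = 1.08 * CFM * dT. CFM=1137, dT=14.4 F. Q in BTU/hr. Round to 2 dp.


Q = 1.08 * 1137 * 14.4 = 17682.62 BTU/hr

17682.62 BTU/hr


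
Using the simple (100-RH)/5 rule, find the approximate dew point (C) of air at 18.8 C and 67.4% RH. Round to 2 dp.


Td = 18.8 - (100-67.4)/5 = 12.28 C

12.28 C


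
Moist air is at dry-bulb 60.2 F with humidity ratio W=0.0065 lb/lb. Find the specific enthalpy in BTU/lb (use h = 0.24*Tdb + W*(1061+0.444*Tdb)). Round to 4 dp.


h = 0.24*60.2 + 0.0065*(1061+0.444*60.2) = 21.5182 BTU/lb

21.5182 BTU/lb


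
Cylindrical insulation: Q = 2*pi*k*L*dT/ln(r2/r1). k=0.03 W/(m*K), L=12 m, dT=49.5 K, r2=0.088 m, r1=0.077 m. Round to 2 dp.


Q = 2*pi*0.03*12*49.5/ln(0.088/0.077) = 838.50 W

838.50 W


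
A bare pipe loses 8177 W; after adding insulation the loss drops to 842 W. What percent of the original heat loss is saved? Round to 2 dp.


Savings = ((8177-842)/8177)*100 = 89.70 %

89.70 %


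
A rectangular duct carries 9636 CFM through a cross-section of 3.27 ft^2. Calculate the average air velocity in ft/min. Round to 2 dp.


V = 9636 / 3.27 = 2946.79 ft/min

2946.79 ft/min


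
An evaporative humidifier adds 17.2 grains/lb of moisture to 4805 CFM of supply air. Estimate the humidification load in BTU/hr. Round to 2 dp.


Q = 0.68 * 4805 * 17.2 = 56199.28 BTU/hr

56199.28 BTU/hr


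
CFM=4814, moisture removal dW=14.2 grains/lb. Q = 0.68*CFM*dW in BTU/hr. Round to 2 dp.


Q = 0.68 * 4814 * 14.2 = 46483.98 BTU/hr

46483.98 BTU/hr


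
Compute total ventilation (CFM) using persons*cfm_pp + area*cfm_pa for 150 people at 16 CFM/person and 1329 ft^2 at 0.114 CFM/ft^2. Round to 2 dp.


Total = 150*16 + 1329*0.114 = 2551.51 CFM

2551.51 CFM


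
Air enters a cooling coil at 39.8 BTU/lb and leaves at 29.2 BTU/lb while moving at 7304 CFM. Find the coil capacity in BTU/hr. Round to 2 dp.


Q = 4.5 * 7304 * (39.8 - 29.2) = 348400.80 BTU/hr

348400.80 BTU/hr


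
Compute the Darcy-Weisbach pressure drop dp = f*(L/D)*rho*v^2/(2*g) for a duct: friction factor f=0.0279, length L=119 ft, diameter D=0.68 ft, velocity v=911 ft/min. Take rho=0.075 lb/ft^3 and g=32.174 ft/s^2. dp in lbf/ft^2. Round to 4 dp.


v_fps = 911/60 = 15.1833 ft/s
dp = 0.0279*(119/0.68)*0.075*15.1833^2/(2*32.174) = 1.3119 lbf/ft^2

1.3119 lbf/ft^2


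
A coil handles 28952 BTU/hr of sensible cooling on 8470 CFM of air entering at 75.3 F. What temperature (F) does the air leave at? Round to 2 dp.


dT = 28952/(1.08*8470) = 3.1650
T_leave = 75.3 - 3.1650 = 72.14 F

72.14 F


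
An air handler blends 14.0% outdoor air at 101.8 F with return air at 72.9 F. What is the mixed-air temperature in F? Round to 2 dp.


T_mix = 72.9 + (14.0/100)*(101.8-72.9) = 76.95 F

76.95 F


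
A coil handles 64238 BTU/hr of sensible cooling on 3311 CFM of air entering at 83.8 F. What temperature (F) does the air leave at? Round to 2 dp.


dT = 64238/(1.08*3311) = 17.9642
T_leave = 83.8 - 17.9642 = 65.84 F

65.84 F


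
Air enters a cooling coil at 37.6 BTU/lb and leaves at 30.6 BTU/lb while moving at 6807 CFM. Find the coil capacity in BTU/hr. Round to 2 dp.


Q = 4.5 * 6807 * (37.6 - 30.6) = 214420.50 BTU/hr

214420.50 BTU/hr


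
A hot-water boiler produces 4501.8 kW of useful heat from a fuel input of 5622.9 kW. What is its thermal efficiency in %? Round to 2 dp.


eta = (4501.8/5622.9)*100 = 80.06 %

80.06 %


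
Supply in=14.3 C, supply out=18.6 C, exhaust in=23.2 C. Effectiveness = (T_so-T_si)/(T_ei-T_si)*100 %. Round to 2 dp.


eff = (18.6-14.3)/(23.2-14.3)*100 = 48.31 %

48.31 %


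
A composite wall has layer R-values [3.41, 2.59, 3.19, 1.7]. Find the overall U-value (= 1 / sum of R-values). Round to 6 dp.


R_total = 3.41 + 2.59 + 3.19 + 1.7 = 10.89
U = 1/10.89 = 0.091827

0.091827


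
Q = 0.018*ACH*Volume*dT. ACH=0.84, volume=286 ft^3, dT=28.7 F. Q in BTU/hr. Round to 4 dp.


Q = 0.018 * 0.84 * 286 * 28.7 = 124.1080 BTU/hr

124.1080 BTU/hr


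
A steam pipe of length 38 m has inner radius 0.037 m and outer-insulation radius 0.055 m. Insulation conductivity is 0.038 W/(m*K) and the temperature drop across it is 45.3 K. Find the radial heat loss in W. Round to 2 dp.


Q = 2*pi*0.038*38*45.3/ln(0.055/0.037) = 1036.80 W

1036.80 W


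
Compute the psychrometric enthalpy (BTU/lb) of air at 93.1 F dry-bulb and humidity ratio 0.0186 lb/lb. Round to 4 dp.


h = 0.24*93.1 + 0.0186*(1061+0.444*93.1) = 42.8475 BTU/lb

42.8475 BTU/lb


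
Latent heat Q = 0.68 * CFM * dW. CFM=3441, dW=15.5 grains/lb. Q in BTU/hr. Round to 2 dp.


Q = 0.68 * 3441 * 15.5 = 36268.14 BTU/hr

36268.14 BTU/hr


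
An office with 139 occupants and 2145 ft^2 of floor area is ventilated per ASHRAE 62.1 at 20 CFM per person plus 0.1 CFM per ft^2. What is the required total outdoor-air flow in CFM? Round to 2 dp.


Total = 139*20 + 2145*0.1 = 2994.50 CFM

2994.50 CFM


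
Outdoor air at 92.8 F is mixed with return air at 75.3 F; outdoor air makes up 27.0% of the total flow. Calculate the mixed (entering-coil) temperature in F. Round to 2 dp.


T_mix = 75.3 + (27.0/100)*(92.8-75.3) = 80.03 F

80.03 F


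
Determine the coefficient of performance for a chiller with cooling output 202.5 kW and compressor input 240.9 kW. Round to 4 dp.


COP = 202.5 / 240.9 = 0.8406

0.8406


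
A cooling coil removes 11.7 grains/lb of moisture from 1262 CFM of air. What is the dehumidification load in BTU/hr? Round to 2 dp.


Q = 0.68 * 1262 * 11.7 = 10040.47 BTU/hr

10040.47 BTU/hr


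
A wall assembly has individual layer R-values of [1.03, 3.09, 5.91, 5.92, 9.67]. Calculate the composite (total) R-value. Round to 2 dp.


R_total = 1.03 + 3.09 + 5.91 + 5.92 + 9.67 = 25.62

25.62


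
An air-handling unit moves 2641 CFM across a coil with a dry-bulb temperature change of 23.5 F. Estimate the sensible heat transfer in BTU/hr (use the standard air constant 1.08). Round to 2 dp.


Q = 1.08 * 2641 * 23.5 = 67028.58 BTU/hr

67028.58 BTU/hr


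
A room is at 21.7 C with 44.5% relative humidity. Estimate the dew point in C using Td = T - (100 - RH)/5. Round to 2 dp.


Td = 21.7 - (100-44.5)/5 = 10.60 C

10.60 C


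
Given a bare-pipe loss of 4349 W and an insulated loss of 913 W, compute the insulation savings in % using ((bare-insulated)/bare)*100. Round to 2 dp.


Savings = ((4349-913)/4349)*100 = 79.01 %

79.01 %


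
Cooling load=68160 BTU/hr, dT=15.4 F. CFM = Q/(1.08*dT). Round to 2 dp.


CFM = 68160 / (1.08 * 15.4) = 4098.12

4098.12 CFM


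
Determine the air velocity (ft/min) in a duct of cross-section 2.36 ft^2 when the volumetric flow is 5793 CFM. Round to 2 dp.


V = 5793 / 2.36 = 2454.66 ft/min

2454.66 ft/min


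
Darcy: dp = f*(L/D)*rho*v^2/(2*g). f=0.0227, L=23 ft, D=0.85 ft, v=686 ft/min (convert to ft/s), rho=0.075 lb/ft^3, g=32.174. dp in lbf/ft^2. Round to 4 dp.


v_fps = 686/60 = 11.4333 ft/s
dp = 0.0227*(23/0.85)*0.075*11.4333^2/(2*32.174) = 0.0936 lbf/ft^2

0.0936 lbf/ft^2


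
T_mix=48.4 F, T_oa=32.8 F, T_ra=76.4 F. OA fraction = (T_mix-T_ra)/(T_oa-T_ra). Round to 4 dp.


frac = (48.4 - 76.4) / (32.8 - 76.4) = 0.6422

0.6422


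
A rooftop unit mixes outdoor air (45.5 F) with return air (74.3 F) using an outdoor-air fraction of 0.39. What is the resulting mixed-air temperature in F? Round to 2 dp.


T_mix = 0.39*45.5 + 0.61*74.3 = 63.07 F

63.07 F


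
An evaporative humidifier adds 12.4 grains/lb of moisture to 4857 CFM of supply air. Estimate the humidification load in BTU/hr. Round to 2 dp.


Q = 0.68 * 4857 * 12.4 = 40954.22 BTU/hr

40954.22 BTU/hr


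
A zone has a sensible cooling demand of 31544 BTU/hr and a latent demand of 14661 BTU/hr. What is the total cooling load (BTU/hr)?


Qt = 31544 + 14661 = 46205 BTU/hr

46205 BTU/hr


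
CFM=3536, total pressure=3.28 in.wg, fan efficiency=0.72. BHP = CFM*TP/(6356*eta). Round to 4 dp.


BHP = 3536 * 3.28 / (6356 * 0.72) = 2.5344 hp

2.5344 hp


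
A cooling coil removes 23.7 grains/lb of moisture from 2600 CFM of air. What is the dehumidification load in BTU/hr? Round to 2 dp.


Q = 0.68 * 2600 * 23.7 = 41901.60 BTU/hr

41901.60 BTU/hr


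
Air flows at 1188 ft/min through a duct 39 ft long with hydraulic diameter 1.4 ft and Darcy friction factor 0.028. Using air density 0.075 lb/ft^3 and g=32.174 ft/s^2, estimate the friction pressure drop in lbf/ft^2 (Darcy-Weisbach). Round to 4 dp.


v_fps = 1188/60 = 19.8 ft/s
dp = 0.028*(39/1.4)*0.075*19.8^2/(2*32.174) = 0.3564 lbf/ft^2

0.3564 lbf/ft^2


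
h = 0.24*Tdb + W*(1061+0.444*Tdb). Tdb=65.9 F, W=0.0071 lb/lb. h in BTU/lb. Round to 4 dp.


h = 0.24*65.9 + 0.0071*(1061+0.444*65.9) = 23.5568 BTU/lb

23.5568 BTU/lb


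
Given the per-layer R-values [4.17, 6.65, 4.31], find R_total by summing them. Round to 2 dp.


R_total = 4.17 + 6.65 + 4.31 = 15.13

15.13


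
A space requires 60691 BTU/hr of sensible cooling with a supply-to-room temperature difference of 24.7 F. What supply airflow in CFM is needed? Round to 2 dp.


CFM = 60691 / (1.08 * 24.7) = 2275.12

2275.12 CFM


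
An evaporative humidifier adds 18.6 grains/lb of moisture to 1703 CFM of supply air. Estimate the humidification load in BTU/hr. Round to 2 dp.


Q = 0.68 * 1703 * 18.6 = 21539.54 BTU/hr

21539.54 BTU/hr


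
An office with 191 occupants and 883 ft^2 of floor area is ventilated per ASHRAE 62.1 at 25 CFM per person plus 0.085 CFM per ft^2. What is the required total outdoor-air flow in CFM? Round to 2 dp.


Total = 191*25 + 883*0.085 = 4850.06 CFM

4850.06 CFM


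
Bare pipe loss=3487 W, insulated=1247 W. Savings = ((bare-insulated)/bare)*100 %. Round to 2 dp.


Savings = ((3487-1247)/3487)*100 = 64.24 %

64.24 %


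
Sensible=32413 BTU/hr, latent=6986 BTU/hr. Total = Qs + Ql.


Qt = 32413 + 6986 = 39399 BTU/hr

39399 BTU/hr


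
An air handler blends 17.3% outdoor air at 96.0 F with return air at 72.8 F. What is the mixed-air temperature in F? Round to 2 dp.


T_mix = 72.8 + (17.3/100)*(96.0-72.8) = 76.81 F

76.81 F


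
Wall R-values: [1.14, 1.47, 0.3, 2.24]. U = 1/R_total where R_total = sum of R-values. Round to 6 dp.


R_total = 1.14 + 1.47 + 0.3 + 2.24 = 5.15
U = 1/5.15 = 0.194175

0.194175


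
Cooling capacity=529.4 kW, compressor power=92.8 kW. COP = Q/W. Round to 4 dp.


COP = 529.4 / 92.8 = 5.7047

5.7047


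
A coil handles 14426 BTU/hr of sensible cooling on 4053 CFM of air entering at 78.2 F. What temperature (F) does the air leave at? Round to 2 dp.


dT = 14426/(1.08*4053) = 3.2957
T_leave = 78.2 - 3.2957 = 74.90 F

74.90 F


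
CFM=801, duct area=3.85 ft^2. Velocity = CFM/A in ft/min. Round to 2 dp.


V = 801 / 3.85 = 208.05 ft/min

208.05 ft/min


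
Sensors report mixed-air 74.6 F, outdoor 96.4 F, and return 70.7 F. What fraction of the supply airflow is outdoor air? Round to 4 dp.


frac = (74.6 - 70.7) / (96.4 - 70.7) = 0.1518

0.1518


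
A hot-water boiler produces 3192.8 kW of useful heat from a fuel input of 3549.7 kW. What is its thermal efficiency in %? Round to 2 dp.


eta = (3192.8/3549.7)*100 = 89.95 %

89.95 %


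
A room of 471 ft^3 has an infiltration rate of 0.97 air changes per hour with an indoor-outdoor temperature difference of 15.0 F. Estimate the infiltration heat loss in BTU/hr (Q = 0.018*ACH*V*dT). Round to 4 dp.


Q = 0.018 * 0.97 * 471 * 15.0 = 123.3549 BTU/hr

123.3549 BTU/hr


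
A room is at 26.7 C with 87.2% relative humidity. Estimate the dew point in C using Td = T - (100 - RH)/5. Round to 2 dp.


Td = 26.7 - (100-87.2)/5 = 24.14 C

24.14 C


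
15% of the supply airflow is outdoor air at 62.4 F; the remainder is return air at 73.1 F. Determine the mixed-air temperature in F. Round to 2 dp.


T_mix = 0.15*62.4 + 0.85*73.1 = 71.50 F

71.50 F


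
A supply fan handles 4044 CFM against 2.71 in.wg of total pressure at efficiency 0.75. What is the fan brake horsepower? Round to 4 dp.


BHP = 4044 * 2.71 / (6356 * 0.75) = 2.2990 hp

2.2990 hp


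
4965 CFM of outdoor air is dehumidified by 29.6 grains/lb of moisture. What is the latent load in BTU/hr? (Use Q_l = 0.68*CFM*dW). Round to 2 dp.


Q = 0.68 * 4965 * 29.6 = 99935.52 BTU/hr

99935.52 BTU/hr


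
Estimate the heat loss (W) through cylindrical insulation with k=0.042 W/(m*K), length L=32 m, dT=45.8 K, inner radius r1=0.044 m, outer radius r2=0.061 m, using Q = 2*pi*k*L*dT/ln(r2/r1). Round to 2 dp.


Q = 2*pi*0.042*32*45.8/ln(0.061/0.044) = 1183.90 W

1183.90 W


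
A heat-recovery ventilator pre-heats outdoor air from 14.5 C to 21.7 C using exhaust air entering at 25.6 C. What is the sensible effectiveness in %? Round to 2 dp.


eff = (21.7-14.5)/(25.6-14.5)*100 = 64.86 %

64.86 %


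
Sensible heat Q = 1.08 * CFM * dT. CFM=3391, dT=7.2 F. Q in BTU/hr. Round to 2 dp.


Q = 1.08 * 3391 * 7.2 = 26368.42 BTU/hr

26368.42 BTU/hr


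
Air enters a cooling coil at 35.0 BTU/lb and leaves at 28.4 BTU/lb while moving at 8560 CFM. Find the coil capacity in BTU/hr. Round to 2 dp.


Q = 4.5 * 8560 * (35.0 - 28.4) = 254232.00 BTU/hr

254232.00 BTU/hr


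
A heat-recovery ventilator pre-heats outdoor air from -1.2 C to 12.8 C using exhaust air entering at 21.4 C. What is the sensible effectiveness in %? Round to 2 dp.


eff = (12.8-(-1.2))/(21.4-(-1.2))*100 = 61.95 %

61.95 %


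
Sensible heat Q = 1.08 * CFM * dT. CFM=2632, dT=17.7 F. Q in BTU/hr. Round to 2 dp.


Q = 1.08 * 2632 * 17.7 = 50313.31 BTU/hr

50313.31 BTU/hr


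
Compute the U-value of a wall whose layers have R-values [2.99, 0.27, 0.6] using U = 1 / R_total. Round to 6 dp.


R_total = 2.99 + 0.27 + 0.6 = 3.86
U = 1/3.86 = 0.259067

0.259067


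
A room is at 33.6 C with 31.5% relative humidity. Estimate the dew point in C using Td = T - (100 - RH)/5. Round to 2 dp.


Td = 33.6 - (100-31.5)/5 = 19.90 C

19.90 C


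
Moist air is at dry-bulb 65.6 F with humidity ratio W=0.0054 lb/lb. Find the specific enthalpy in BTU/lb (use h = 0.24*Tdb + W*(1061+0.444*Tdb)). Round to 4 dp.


h = 0.24*65.6 + 0.0054*(1061+0.444*65.6) = 21.6307 BTU/lb

21.6307 BTU/lb


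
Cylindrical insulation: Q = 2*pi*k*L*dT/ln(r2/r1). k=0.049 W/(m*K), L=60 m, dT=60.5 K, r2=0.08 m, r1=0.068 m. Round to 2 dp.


Q = 2*pi*0.049*60*60.5/ln(0.08/0.068) = 6876.68 W

6876.68 W


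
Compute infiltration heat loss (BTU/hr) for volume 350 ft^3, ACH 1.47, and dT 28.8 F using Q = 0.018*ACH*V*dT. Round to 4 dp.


Q = 0.018 * 1.47 * 350 * 28.8 = 266.7168 BTU/hr

266.7168 BTU/hr


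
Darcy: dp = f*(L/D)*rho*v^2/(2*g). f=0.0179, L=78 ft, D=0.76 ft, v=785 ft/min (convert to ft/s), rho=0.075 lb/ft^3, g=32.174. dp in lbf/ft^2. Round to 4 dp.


v_fps = 785/60 = 13.0833 ft/s
dp = 0.0179*(78/0.76)*0.075*13.0833^2/(2*32.174) = 0.3665 lbf/ft^2

0.3665 lbf/ft^2


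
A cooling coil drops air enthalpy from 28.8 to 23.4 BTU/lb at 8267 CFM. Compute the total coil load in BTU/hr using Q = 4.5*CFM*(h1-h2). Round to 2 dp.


Q = 4.5 * 8267 * (28.8 - 23.4) = 200888.10 BTU/hr

200888.10 BTU/hr


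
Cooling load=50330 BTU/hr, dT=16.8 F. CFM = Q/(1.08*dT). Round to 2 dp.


CFM = 50330 / (1.08 * 16.8) = 2773.92

2773.92 CFM


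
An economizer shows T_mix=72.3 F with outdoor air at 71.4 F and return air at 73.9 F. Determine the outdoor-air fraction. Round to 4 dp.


frac = (72.3 - 73.9) / (71.4 - 73.9) = 0.6400

0.6400


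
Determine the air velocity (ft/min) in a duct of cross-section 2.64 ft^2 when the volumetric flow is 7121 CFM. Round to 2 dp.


V = 7121 / 2.64 = 2697.35 ft/min

2697.35 ft/min


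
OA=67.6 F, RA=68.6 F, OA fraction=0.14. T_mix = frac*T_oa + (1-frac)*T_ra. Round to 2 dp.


T_mix = 0.14*67.6 + 0.86*68.6 = 68.46 F

68.46 F


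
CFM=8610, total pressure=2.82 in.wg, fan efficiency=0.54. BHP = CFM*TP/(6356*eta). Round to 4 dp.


BHP = 8610 * 2.82 / (6356 * 0.54) = 7.0742 hp

7.0742 hp


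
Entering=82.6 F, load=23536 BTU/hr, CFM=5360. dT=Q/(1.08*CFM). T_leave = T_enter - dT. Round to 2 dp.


dT = 23536/(1.08*5360) = 4.0658
T_leave = 82.6 - 4.0658 = 78.53 F

78.53 F


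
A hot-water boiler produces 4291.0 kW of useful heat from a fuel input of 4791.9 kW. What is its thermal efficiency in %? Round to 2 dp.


eta = (4291.0/4791.9)*100 = 89.55 %

89.55 %


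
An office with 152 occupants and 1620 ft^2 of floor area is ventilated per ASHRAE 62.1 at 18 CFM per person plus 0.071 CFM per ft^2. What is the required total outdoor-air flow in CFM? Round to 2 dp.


Total = 152*18 + 1620*0.071 = 2851.02 CFM

2851.02 CFM


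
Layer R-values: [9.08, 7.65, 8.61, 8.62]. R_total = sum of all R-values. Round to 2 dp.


R_total = 9.08 + 7.65 + 8.61 + 8.62 = 33.96

33.96


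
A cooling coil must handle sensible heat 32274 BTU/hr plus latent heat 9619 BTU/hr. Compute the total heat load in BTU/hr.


Qt = 32274 + 9619 = 41893 BTU/hr

41893 BTU/hr


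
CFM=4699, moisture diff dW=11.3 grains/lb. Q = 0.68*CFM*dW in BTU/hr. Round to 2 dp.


Q = 0.68 * 4699 * 11.3 = 36107.12 BTU/hr

36107.12 BTU/hr


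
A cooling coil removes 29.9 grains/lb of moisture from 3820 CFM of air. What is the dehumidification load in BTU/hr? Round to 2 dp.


Q = 0.68 * 3820 * 29.9 = 77668.24 BTU/hr

77668.24 BTU/hr


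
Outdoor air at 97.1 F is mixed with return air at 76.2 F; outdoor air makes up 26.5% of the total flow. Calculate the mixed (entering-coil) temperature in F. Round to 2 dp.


T_mix = 76.2 + (26.5/100)*(97.1-76.2) = 81.74 F

81.74 F


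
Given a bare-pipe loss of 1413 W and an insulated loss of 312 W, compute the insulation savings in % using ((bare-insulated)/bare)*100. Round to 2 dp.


Savings = ((1413-312)/1413)*100 = 77.92 %

77.92 %


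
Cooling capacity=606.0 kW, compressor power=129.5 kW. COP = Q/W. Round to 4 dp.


COP = 606.0 / 129.5 = 4.6795

4.6795


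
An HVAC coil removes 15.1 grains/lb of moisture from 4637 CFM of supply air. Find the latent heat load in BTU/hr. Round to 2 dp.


Q = 0.68 * 4637 * 15.1 = 47612.72 BTU/hr

47612.72 BTU/hr


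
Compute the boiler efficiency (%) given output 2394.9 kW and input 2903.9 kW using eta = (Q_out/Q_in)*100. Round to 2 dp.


eta = (2394.9/2903.9)*100 = 82.47 %

82.47 %


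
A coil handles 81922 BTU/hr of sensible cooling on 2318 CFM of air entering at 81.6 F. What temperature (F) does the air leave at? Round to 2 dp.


dT = 81922/(1.08*2318) = 32.7238
T_leave = 81.6 - 32.7238 = 48.88 F

48.88 F


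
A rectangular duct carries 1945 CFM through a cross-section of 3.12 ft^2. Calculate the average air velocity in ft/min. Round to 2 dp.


V = 1945 / 3.12 = 623.40 ft/min

623.40 ft/min


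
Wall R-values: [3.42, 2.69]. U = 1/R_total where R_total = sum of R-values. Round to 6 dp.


R_total = 3.42 + 2.69 = 6.11
U = 1/6.11 = 0.163666

0.163666


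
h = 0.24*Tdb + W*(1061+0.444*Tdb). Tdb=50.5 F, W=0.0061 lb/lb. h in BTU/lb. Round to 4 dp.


h = 0.24*50.5 + 0.0061*(1061+0.444*50.5) = 18.7289 BTU/lb

18.7289 BTU/lb


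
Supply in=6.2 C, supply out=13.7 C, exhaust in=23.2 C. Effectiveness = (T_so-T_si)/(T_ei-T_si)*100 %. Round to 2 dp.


eff = (13.7-6.2)/(23.2-6.2)*100 = 44.12 %

44.12 %


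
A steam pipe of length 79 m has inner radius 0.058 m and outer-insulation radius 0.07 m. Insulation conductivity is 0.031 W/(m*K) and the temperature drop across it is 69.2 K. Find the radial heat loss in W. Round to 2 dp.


Q = 2*pi*0.031*79*69.2/ln(0.07/0.058) = 5662.34 W

5662.34 W


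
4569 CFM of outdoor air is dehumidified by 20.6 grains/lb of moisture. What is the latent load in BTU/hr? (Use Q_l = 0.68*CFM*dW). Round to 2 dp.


Q = 0.68 * 4569 * 20.6 = 64002.55 BTU/hr

64002.55 BTU/hr


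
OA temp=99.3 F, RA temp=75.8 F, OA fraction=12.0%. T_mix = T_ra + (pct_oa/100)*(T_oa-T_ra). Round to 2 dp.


T_mix = 75.8 + (12.0/100)*(99.3-75.8) = 78.62 F

78.62 F


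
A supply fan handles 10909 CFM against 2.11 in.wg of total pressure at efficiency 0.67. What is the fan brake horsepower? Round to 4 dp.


BHP = 10909 * 2.11 / (6356 * 0.67) = 5.4052 hp

5.4052 hp


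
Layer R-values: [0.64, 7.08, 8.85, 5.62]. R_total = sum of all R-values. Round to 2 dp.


R_total = 0.64 + 7.08 + 8.85 + 5.62 = 22.19

22.19


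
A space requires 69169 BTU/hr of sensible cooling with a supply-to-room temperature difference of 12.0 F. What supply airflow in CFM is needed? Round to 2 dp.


CFM = 69169 / (1.08 * 12.0) = 5337.11

5337.11 CFM


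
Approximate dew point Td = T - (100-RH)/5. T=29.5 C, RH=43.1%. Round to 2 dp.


Td = 29.5 - (100-43.1)/5 = 18.12 C

18.12 C


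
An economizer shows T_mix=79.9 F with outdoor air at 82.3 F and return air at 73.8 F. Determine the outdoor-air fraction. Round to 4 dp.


frac = (79.9 - 73.8) / (82.3 - 73.8) = 0.7176

0.7176


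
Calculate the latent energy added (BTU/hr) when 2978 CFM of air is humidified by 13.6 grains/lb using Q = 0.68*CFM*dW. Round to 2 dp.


Q = 0.68 * 2978 * 13.6 = 27540.54 BTU/hr

27540.54 BTU/hr


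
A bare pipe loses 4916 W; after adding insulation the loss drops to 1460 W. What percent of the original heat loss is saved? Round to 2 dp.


Savings = ((4916-1460)/4916)*100 = 70.30 %

70.30 %


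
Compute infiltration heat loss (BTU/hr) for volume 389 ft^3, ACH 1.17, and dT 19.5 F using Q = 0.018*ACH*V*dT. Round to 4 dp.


Q = 0.018 * 1.17 * 389 * 19.5 = 159.7506 BTU/hr

159.7506 BTU/hr


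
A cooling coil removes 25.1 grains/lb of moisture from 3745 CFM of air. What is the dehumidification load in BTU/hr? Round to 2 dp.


Q = 0.68 * 3745 * 25.1 = 63919.66 BTU/hr

63919.66 BTU/hr


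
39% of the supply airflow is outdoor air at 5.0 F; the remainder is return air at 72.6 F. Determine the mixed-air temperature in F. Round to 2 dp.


T_mix = 0.39*5.0 + 0.61*72.6 = 46.24 F

46.24 F


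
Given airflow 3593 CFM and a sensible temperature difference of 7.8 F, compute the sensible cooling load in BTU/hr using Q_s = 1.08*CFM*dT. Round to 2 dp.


Q = 1.08 * 3593 * 7.8 = 30267.43 BTU/hr

30267.43 BTU/hr


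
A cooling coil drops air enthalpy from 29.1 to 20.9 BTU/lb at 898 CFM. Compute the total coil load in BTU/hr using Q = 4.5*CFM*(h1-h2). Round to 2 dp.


Q = 4.5 * 898 * (29.1 - 20.9) = 33136.20 BTU/hr

33136.20 BTU/hr


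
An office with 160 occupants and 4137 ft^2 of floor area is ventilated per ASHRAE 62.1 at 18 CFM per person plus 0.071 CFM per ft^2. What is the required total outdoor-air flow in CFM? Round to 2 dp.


Total = 160*18 + 4137*0.071 = 3173.73 CFM

3173.73 CFM


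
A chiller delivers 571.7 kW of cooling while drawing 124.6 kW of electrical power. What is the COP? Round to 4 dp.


COP = 571.7 / 124.6 = 4.5883

4.5883


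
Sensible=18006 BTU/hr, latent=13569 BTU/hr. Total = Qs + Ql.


Qt = 18006 + 13569 = 31575 BTU/hr

31575 BTU/hr


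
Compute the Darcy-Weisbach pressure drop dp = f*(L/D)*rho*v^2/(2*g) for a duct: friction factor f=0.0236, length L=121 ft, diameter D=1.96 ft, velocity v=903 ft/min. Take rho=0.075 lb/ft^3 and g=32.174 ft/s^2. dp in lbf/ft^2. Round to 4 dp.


v_fps = 903/60 = 15.05 ft/s
dp = 0.0236*(121/1.96)*0.075*15.05^2/(2*32.174) = 0.3846 lbf/ft^2

0.3846 lbf/ft^2


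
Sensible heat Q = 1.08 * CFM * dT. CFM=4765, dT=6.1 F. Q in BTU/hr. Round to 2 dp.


Q = 1.08 * 4765 * 6.1 = 31391.82 BTU/hr

31391.82 BTU/hr


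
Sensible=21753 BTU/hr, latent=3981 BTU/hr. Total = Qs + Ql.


Qt = 21753 + 3981 = 25734 BTU/hr

25734 BTU/hr
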